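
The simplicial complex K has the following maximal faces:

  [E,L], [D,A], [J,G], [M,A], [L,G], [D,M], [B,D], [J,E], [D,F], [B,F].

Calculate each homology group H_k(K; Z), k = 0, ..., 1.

Fix the vertex order A < B < D < E < F < G < J < L < M and write every simplex with vertices in increasing order. Then dim K = 1 and the simplices of K are:

  0-simplices (9): A, B, D, E, F, G, J, L, M
  1-simplices (10): AD, AM, BD, BF, DF, DM, EJ, EL, GJ, GL

so the chain groups are C_0 ≅ Z^9, C_1 ≅ Z^10.

The boundary map ∂_1: C_1 → C_0 is given by ∂[p,q] = [q] − [p]. For instance
  ∂EJ = J − E.
As a 9×10 matrix over Z this has rank 7, with invariant factors (1,1,1,1,1,1,1).

Computing H_k = (kernel of ∂_k) / (image of ∂_{k+1}):

  H_0: rank C_0 − rank ∂_1 = 9 − 7 = 2, and the invariant factors of ∂_1 are all 1, so H_0 = Z^2.
  H_1: rank ker ∂_1 − rank ∂_2 = (10 − 7) − 0 = 3, and there is no ∂_2, so H_1 = Z^3.

H_0 = Z^2,  H_1 = Z^3.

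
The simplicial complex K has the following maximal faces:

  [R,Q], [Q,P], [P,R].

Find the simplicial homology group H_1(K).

K has 3 vertices, 3 edges.
rank ∂_1 = 2, rank ∂_2 = 0 ⇒ b_1 = 3 − 2 − 0 = 1. So H_1 = Z.

H_1 ≅ Z.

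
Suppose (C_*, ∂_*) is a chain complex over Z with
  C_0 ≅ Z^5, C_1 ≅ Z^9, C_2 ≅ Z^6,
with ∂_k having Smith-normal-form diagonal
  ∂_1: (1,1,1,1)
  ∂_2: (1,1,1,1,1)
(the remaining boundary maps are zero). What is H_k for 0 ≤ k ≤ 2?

H_0: b_0 = 5 − 0 − 4 = 1; torsion from ∂_1 factors > 1: none. So H_0 = Z.
H_1: b_1 = 9 − 4 − 5 = 0; torsion from ∂_2 factors > 1: none. So H_1 = 0.
H_2: b_2 = 6 − 5 − 0 = 1; torsion from ∂_3 factors > 1: none. So H_2 = Z.

H_0 = Z,  H_1 = 0,  H_2 = Z.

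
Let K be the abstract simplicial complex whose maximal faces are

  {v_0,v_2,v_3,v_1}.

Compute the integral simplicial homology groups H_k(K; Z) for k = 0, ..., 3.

H_0 = Z,  H_1 = 0,  H_2 = 0,  H_3 = 0.

We work with the vertex ordering v_0 < v_1 < v_2 < v_3. The simplices of K, each written with vertices in increasing order, are:

  0-simplices (4): [v_0], [v_1], [v_2], [v_3]
  1-simplices (6): [v_0,v_1], [v_0,v_2], [v_0,v_3], [v_1,v_2], [v_1,v_3], [v_2,v_3]
  2-simplices (4): [v_0,v_1,v_2], [v_0,v_1,v_3], [v_0,v_2,v_3], [v_1,v_2,v_3]
  3-simplices (1): [v_0,v_1,v_2,v_3]

giving chain groups C_0 ≅ Z^4, C_1 ≅ Z^6, C_2 ≅ Z^4, C_3 ≅ Z^1.

∂_1: C_1 → C_0 maps an edge to its endpoints' difference, ∂[p,q] = q − p. For instance
  ∂[v_1,v_3] = [v_3] − [v_1].
The 4×6 boundary matrix has rank 3 and Smith normal form diag(1,1,1).

The boundary map ∂_2: C_2 → C_1 sends each 2-simplex [p,q,r] to [q,r] − [p,r] + [p,q]. For instance
  ∂[v_0,v_1,v_3] = [v_1,v_3] − [v_0,v_3] + [v_0,v_1],
  ∂[v_1,v_2,v_3] = [v_2,v_3] − [v_1,v_3] + [v_1,v_2].
The resulting 6×4 matrix has rank 3, and its Smith normal form has invariant factors (1,1,1).

Boundary ∂_3: C_3 → C_2 sends each 3-simplex σ to the alternating sum Σ_i (−1)^i (σ with its i-th vertex removed). For instance
  ∂[v_0,v_1,v_2,v_3] = [v_1,v_2,v_3] − [v_0,v_2,v_3] + [v_0,v_1,v_3] − [v_0,v_1,v_2].
This gives a 4×1 integer matrix of rank 1; reducing to Smith normal form yields diagonal entries (1).

From H_k ≅ ker(∂_k) / im(∂_{k+1}) we obtain:

  H_0: rank C_0 − rank ∂_1 = 4 − 3 = 1, and the invariant factors of ∂_1 are all 1, so H_0 ≅ Z.
  H_1: rank ker ∂_1 − rank ∂_2 = (6 − 3) − 3 = 0, and the invariant factors of ∂_2 are all 1, so H_1 ≅ 0.
  H_2: rank ker ∂_2 − rank ∂_3 = (4 − 3) − 1 = 0, and the invariant factors of ∂_3 are all 1, so H_2 ≅ 0.
  H_3: rank ker ∂_3 − rank ∂_4 = (1 − 1) − 0 = 0, and there is no ∂_4, so H_3 ≅ 0.

(K is a triangulation of the 3-simplex.)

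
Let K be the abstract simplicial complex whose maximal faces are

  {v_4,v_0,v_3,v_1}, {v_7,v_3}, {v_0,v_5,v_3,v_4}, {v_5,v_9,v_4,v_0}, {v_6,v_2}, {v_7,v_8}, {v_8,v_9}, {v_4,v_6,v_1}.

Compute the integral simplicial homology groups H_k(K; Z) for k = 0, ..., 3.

H_0 ≅ Z,  H_1 ≅ Z,  H_2 = 0,  H_3 = 0.

Take the total order v_0 < v_1 < v_2 < v_3 < v_4 < v_5 < v_6 < v_7 < v_8 < v_9 on the vertex set. Then K (dimension 3) consists of the simplices:

  0-simplices (10): [v_0], [v_1], [v_2], [v_3], [v_4], [v_5], [v_6], [v_7], [v_8], [v_9]
  1-simplices (18): (18 of them)
  2-simplices (11): (11 of them)
  3-simplices (3): [v_0,v_1,v_3,v_4], [v_0,v_3,v_4,v_5], [v_0,v_4,v_5,v_9]

Hence C_0 ≅ Z^10, C_1 ≅ Z^18, C_2 ≅ Z^11, C_3 ≅ Z^3.

The boundary map ∂_1: C_1 → C_0 sends each edge [p,q] (with p < q) to q − p.
This gives a 10×18 integer matrix of rank 9; reducing to Smith normal form yields diagonal entries (1,1,1,1,1,1,1,1,1).

∂_2: C_2 → C_1 acts by ∂[p,q,r] = [q,r] − [p,r] + [p,q]. For instance
  ∂[v_0,v_5,v_9] = [v_5,v_9] − [v_0,v_9] + [v_0,v_5],
  ∂[v_1,v_3,v_4] = [v_3,v_4] − [v_1,v_4] + [v_1,v_3].
The 18×11 boundary matrix has rank 8 and Smith normal form diag(1,1,1,1,1,1,1,1).

Boundary ∂_3: C_3 → C_2 sends each 3-simplex σ to the alternating sum Σ_i (−1)^i (σ with its i-th vertex removed). For instance
  ∂[v_0,v_3,v_4,v_5] = [v_3,v_4,v_5] − [v_0,v_4,v_5] + [v_0,v_3,v_5] − [v_0,v_3,v_4],
  ∂[v_0,v_1,v_3,v_4] = [v_1,v_3,v_4] − [v_0,v_3,v_4] + [v_0,v_1,v_4] − [v_0,v_1,v_3].
The resulting 11×3 matrix has rank 3, and its Smith normal form has invariant factors (1,1,1).

Computing H_k = (kernel of ∂_k) / (image of ∂_{k+1}):

  H_0: rank C_0 − rank ∂_1 = 10 − 9 = 1, and the invariant factors of ∂_1 are all 1, so H_0 ≅ Z.
  H_1: rank ker ∂_1 − rank ∂_2 = (18 − 9) − 8 = 1, and the invariant factors of ∂_2 are all 1, so H_1 ≅ Z.
  H_2: rank ker ∂_2 − rank ∂_3 = (11 − 8) − 3 = 0, and the invariant factors of ∂_3 are all 1, so H_2 ≅ 0.
  H_3: rank ker ∂_3 − rank ∂_4 = (3 − 3) − 0 = 0, and there is no ∂_4, so H_3 ≅ 0.

As a check, the Euler characteristic is 10 − 18 + 11 − 3 = 0, which agrees with 1 − 1 + 0 − 0 = 0.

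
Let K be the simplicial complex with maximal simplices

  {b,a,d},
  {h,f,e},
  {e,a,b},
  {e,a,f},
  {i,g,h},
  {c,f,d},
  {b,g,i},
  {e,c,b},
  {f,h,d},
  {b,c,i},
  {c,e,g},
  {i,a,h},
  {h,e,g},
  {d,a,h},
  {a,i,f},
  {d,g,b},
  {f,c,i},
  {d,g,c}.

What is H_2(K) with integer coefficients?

H_2 = 0.

Take the total order a < b < c < d < e < f < g < h < i on the vertex set. Then K (dimension 2) consists of the simplices:

  0-simplices (9): a, b, c, d, e, f, g, h, i
  1-simplices (27): ab, ad, ae, af, ah, ai, bc, bd, be, bg, bi, cd, ce, cf, cg, ci, df, dg, dh, ef, eg, eh, fh, fi, gh, gi, hi
  2-simplices (18): abd, abe, adh, aef, afi, ahi, bce, bci, bdg, bgi, cdf, cdg, ceg, cfi, dfh, efh, egh, ghi

Hence C_0 ≅ Z^9, C_1 ≅ Z^27, C_2 ≅ Z^18.

The boundary map ∂_1: C_1 → C_0 is given by ∂[p,q] = [q] − [p]. For instance
  ∂hi = i − h.
The resulting 9×27 matrix has rank 8, and its Smith normal form has invariant factors (1,1,1,1,1,1,1,1).

The boundary map ∂_2: C_2 → C_1 acts by ∂[p,q,r] = [q,r] − [p,r] + [p,q]. For instance
  ∂ceg = eg − cg + ce,
  ∂cdf = df − cf + cd.
The resulting 27×18 matrix has rank 18, and its Smith normal form has invariant factors (1,1,1,1,1,1,1,1,1,1,1,1,1,1,1,1,1,2).

Reading off H_k = ker ∂_k / im ∂_{k+1}:

  H_2: rank ker ∂_2 − rank ∂_3 = (18 − 18) − 0 = 0, and there is no ∂_3, so H_2 ≅ 0.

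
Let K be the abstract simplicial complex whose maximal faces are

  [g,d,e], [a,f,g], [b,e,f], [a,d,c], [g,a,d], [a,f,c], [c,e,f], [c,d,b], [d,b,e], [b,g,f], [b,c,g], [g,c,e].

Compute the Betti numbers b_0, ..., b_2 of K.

b_0 = 1, b_1 = 0, b_2 = 0.

We work with the vertex ordering a < b < c < d < e < f < g. The simplices of K, each written with vertices in increasing order, are:

  0-simplices (7): a, b, c, d, e, f, g
  1-simplices (18): ac, ad, af, ag, bc, bd, be, bf, bg, cd, ce, cf, cg, de, dg, ef, eg, fg
  2-simplices (12): acd, acf, adg, afg, bcd, bcg, bde, bef, bfg, cef, ceg, deg

giving chain groups C_0 ≅ Z^7, C_1 ≅ Z^18, C_2 ≅ Z^12.

∂_1: C_1 → C_0 is given by ∂[p,q] = [q] − [p]. For instance
  ∂bc = c − b.
As a 7×18 matrix over Z this has rank 6, with invariant factors (1,1,1,1,1,1).

The boundary map ∂_2: C_2 → C_1 acts by ∂[p,q,r] = [q,r] − [p,r] + [p,q]. For instance
  ∂acd = cd − ad + ac,
  ∂adg = dg − ag + ad.
As a 18×12 matrix over Z this has rank 12, with invariant factors (1,1,1,1,1,1,1,1,1,1,1,2).

Computing H_k = (kernel of ∂_k) / (image of ∂_{k+1}):

  H_0: rank C_0 − rank ∂_1 = 7 − 6 = 1, and the invariant factors of ∂_1 are all 1, so H_0 = Z.
  H_1: rank ker ∂_1 − rank ∂_2 = (18 − 6) − 12 = 0, and ∂_2 has invariant factor 2 > 1, so H_1 = Z/2.
  H_2: rank ker ∂_2 − rank ∂_3 = (12 − 12) − 0 = 0, and there is no ∂_3, so H_2 = 0.

Hence the Betti numbers are b_0 = 1, b_1 = 0, b_2 = 0.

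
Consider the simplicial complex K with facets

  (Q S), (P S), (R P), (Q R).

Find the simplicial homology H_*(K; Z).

Take the total order P < Q < R < S on the vertex set. Then K (dimension 1) consists of the simplices:

  0-simplices (4): P, Q, R, S
  1-simplices (4): PR, PS, QR, QS

Hence C_0 ≅ Z^4, C_1 ≅ Z^4.

Boundary ∂_1: C_1 → C_0 is given by ∂[p,q] = [q] − [p].
The 4×4 boundary matrix has rank 3 and Smith normal form diag(1,1,1).

Computing H_k = (kernel of ∂_k) / (image of ∂_{k+1}):

  H_0: rank C_0 − rank ∂_1 = 4 − 3 = 1, and the invariant factors of ∂_1 are all 1, so H_0 ≅ Z.
  H_1: rank ker ∂_1 − rank ∂_2 = (4 − 3) − 0 = 1, and there is no ∂_2, so H_1 ≅ Z.

As a check, the Euler characteristic is 4 − 4 = 0, which agrees with 1 − 1 = 0.
(K is a triangulation of the circle S^1.)

H_0 ≅ Z,  H_1 ≅ Z.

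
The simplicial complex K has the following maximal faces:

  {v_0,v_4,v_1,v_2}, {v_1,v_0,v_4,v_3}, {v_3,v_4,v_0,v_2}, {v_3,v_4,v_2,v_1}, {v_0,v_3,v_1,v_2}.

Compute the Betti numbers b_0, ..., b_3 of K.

We work with the vertex ordering v_0 < v_1 < v_2 < v_3 < v_4. The simplices of K, each written with vertices in increasing order, are:

  0-simplices (5): [v_0], [v_1], [v_2], [v_3], [v_4]
  1-simplices (10): [v_0,v_1], [v_0,v_2], [v_0,v_3], [v_0,v_4], [v_1,v_2], [v_1,v_3], [v_1,v_4], [v_2,v_3], [v_2,v_4], [v_3,v_4]
  2-simplices (10): [v_0,v_1,v_2], [v_0,v_1,v_3], [v_0,v_1,v_4], [v_0,v_2,v_3], [v_0,v_2,v_4], [v_0,v_3,v_4], [v_1,v_2,v_3], [v_1,v_2,v_4], [v_1,v_3,v_4], [v_2,v_3,v_4]
  3-simplices (5): [v_0,v_1,v_2,v_3], [v_0,v_1,v_2,v_4], [v_0,v_1,v_3,v_4], [v_0,v_2,v_3,v_4], [v_1,v_2,v_3,v_4]

so the chain groups are C_0 ≅ Z^5, C_1 ≅ Z^10, C_2 ≅ Z^10, C_3 ≅ Z^5.

∂_1: C_1 → C_0 sends each edge [p,q] (with p < q) to q − p.
The 5×10 boundary matrix has rank 4 and Smith normal form diag(1,1,1,1).

The boundary map ∂_2: C_2 → C_1 acts by ∂[p,q,r] = [q,r] − [p,r] + [p,q]. For instance
  ∂[v_1,v_3,v_4] = [v_3,v_4] − [v_1,v_4] + [v_1,v_3],
  ∂[v_0,v_3,v_4] = [v_3,v_4] − [v_0,v_4] + [v_0,v_3].
As a 10×10 matrix over Z this has rank 6, with invariant factors (1,1,1,1,1,1).

Boundary ∂_3: C_3 → C_2 sends each 3-simplex σ to the alternating sum Σ_i (−1)^i (σ with its i-th vertex removed). For instance
  ∂[v_1,v_2,v_3,v_4] = [v_2,v_3,v_4] − [v_1,v_3,v_4] + [v_1,v_2,v_4] − [v_1,v_2,v_3],
  ∂[v_0,v_1,v_3,v_4] = [v_1,v_3,v_4] − [v_0,v_3,v_4] + [v_0,v_1,v_4] − [v_0,v_1,v_3].
As a 10×5 matrix over Z this has rank 4, with invariant factors (1,1,1,1).

Now H_k = ker ∂_k / im ∂_{k+1}, so:

  H_0: rank C_0 − rank ∂_1 = 5 − 4 = 1, and the invariant factors of ∂_1 are all 1, so H_0 ≅ Z.
  H_1: rank ker ∂_1 − rank ∂_2 = (10 − 4) − 6 = 0, and the invariant factors of ∂_2 are all 1, so H_1 ≅ 0.
  H_2: rank ker ∂_2 − rank ∂_3 = (10 − 6) − 4 = 0, and the invariant factors of ∂_3 are all 1, so H_2 ≅ 0.
  H_3: rank ker ∂_3 − rank ∂_4 = (5 − 4) − 0 = 1, and there is no ∂_4, so H_3 ≅ Z.

As a check, the Euler characteristic is 5 − 10 + 10 − 5 = 0, which agrees with 1 − 0 + 0 − 1 = 0.
(K is a triangulation of the 3-sphere S^3.)

Hence the Betti numbers are b_0 = 1, b_1 = 0, b_2 = 0, b_3 = 1.

b_0 = 1, b_1 = 0, b_2 = 0, b_3 = 1.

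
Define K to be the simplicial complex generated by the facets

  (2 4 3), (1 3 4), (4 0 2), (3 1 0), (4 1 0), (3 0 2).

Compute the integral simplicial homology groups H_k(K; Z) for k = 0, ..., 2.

H_0 ≅ Z,  H_1 = 0,  H_2 ≅ Z.

Order the vertices as 0 < 1 < 2 < 3 < 4. Listing each simplex with vertices in this order, K has dimension 2 with simplices:

  0-simplices (5): [0], [1], [2], [3], [4]
  1-simplices (9): [0,1], [0,2], [0,3], [0,4], [1,3], [1,4], [2,3], [2,4], [3,4]
  2-simplices (6): [0,1,3], [0,1,4], [0,2,3], [0,2,4], [1,3,4], [2,3,4]

so the chain groups are C_0 ≅ Z^5, C_1 ≅ Z^9, C_2 ≅ Z^6.

∂_1: C_1 → C_0 maps an edge to its endpoints' difference, ∂[p,q] = q − p.
The 5×9 boundary matrix has rank 4 and Smith normal form diag(1,1,1,1).

The boundary map ∂_2: C_2 → C_1 sends each 2-simplex [p,q,r] to [q,r] − [p,r] + [p,q]. For instance
  ∂[0,2,3] = [2,3] − [0,3] + [0,2],
  ∂[0,1,3] = [1,3] − [0,3] + [0,1].
This gives a 9×6 integer matrix of rank 5; reducing to Smith normal form yields diagonal entries (1,1,1,1,1).

Now H_k = ker ∂_k / im ∂_{k+1}, so:

  H_0: rank C_0 − rank ∂_1 = 5 − 4 = 1, and the invariant factors of ∂_1 are all 1, so H_0 ≅ Z.
  H_1: rank ker ∂_1 − rank ∂_2 = (9 − 4) − 5 = 0, and the invariant factors of ∂_2 are all 1, so H_1 ≅ 0.
  H_2: rank ker ∂_2 − rank ∂_3 = (6 − 5) − 0 = 1, and there is no ∂_3, so H_2 ≅ Z.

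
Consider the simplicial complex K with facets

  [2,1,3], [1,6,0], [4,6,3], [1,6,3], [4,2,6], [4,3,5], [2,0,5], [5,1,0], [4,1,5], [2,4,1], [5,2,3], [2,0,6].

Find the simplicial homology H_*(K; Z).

H_0 = Z,  H_1 = Z/2,  H_2 = 0.

Order the vertices as 0 < 1 < 2 < 3 < 4 < 5 < 6. Listing each simplex with vertices in this order, K has dimension 2 with simplices:

  0-simplices (7): [0], [1], [2], [3], [4], [5], [6]
  1-simplices (18): [0,1], [0,2], [0,5], [0,6], [1,2], [1,3], [1,4], [1,5], [1,6], [2,3], [2,4], [2,5], [2,6], [3,4], [3,5], [3,6], [4,5], [4,6]
  2-simplices (12): [0,1,5], [0,1,6], [0,2,5], [0,2,6], [1,2,3], [1,2,4], [1,3,6], [1,4,5], [2,3,5], [2,4,6], [3,4,5], [3,4,6]

giving chain groups C_0 ≅ Z^7, C_1 ≅ Z^18, C_2 ≅ Z^12.

∂_1: C_1 → C_0 sends each edge [p,q] (with p < q) to q − p. For instance
  ∂[0,2] = [2] − [0].
This gives a 7×18 integer matrix of rank 6; reducing to Smith normal form yields diagonal entries (1,1,1,1,1,1).

∂_2: C_2 → C_1 sends each 2-simplex [p,q,r] to [q,r] − [p,r] + [p,q]. For instance
  ∂[0,2,5] = [2,5] − [0,5] + [0,2],
  ∂[1,3,6] = [3,6] − [1,6] + [1,3].
This gives a 18×12 integer matrix of rank 12; reducing to Smith normal form yields diagonal entries (1,1,1,1,1,1,1,1,1,1,1,2).

Reading off H_k = ker ∂_k / im ∂_{k+1}:

  H_0: rank C_0 − rank ∂_1 = 7 − 6 = 1, and the invariant factors of ∂_1 are all 1, so H_0 = Z.
  H_1: rank ker ∂_1 − rank ∂_2 = (18 − 6) − 12 = 0, and ∂_2 has invariant factor 2 > 1, so H_1 = Z/2.
  H_2: rank ker ∂_2 − rank ∂_3 = (12 − 12) − 0 = 0, and there is no ∂_3, so H_2 = 0.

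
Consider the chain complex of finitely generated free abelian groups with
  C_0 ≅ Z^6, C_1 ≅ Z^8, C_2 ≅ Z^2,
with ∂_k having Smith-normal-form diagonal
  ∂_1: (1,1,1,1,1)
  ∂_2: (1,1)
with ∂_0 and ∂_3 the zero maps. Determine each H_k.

H_0: b_0 = 6 − 0 − 5 = 1; torsion from ∂_1 factors > 1: none. So H_0 ≅ Z.
H_1: b_1 = 8 − 5 − 2 = 1; torsion from ∂_2 factors > 1: none. So H_1 ≅ Z.
H_2: b_2 = 2 − 2 − 0 = 0; torsion from ∂_3 factors > 1: none. So H_2 ≅ 0.

H_0 ≅ Z,  H_1 ≅ Z,  H_2 = 0.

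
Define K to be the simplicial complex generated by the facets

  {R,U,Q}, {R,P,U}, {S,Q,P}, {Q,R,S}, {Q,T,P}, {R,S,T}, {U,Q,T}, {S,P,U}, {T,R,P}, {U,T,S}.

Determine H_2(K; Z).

H_2 = 0.

Take the total order P < Q < R < S < T < U on the vertex set. Then K (dimension 2) consists of the simplices:

  0-simplices (6): P, Q, R, S, T, U
  1-simplices (15): PQ, PR, PS, PT, PU, QR, QS, QT, QU, RS, RT, RU, ST, SU, TU
  2-simplices (10): PQS, PQT, PRT, PRU, PSU, QRS, QRU, QTU, RST, STU

giving chain groups C_0 ≅ Z^6, C_1 ≅ Z^15, C_2 ≅ Z^10.

Boundary ∂_1: C_1 → C_0 maps an edge to its endpoints' difference, ∂[p,q] = q − p. For instance
  ∂ST = T − S.
The resulting 6×15 matrix has rank 5, and its Smith normal form has invariant factors (1,1,1,1,1).

Boundary ∂_2: C_2 → C_1 acts by ∂[p,q,r] = [q,r] − [p,r] + [p,q]. For instance
  ∂QTU = TU − QU + QT,
  ∂PQT = QT − PT + PQ.
The 15×10 boundary matrix has rank 10 and Smith normal form diag(1,1,1,1,1,1,1,1,1,2).

Computing H_k = (kernel of ∂_k) / (image of ∂_{k+1}):

  H_2: rank ker ∂_2 − rank ∂_3 = (10 − 10) − 0 = 0, and there is no ∂_3, so H_2 ≅ 0.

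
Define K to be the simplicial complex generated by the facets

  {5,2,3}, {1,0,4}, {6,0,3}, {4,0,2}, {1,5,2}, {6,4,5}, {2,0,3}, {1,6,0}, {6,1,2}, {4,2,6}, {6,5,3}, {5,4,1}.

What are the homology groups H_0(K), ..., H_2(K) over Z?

K has 7 vertices, 18 edges, 12 triangles.
rank ∂_0 = 0, rank ∂_1 = 6 ⇒ b_0 = 7 − 0 − 6 = 1; all invariant factors of ∂_1 are 1 so no torsion. So H_0 = Z.
rank ∂_1 = 6, rank ∂_2 = 12 ⇒ b_1 = 18 − 6 − 12 = 0; ∂_2 has invariant factor(s) [2] giving torsion. So H_1 = Z/2Z.
rank ∂_2 = 12, rank ∂_3 = 0 ⇒ b_2 = 12 − 12 − 0 = 0. So H_2 = 0.

H_0 = Z,  H_1 = Z/2Z,  H_2 = 0.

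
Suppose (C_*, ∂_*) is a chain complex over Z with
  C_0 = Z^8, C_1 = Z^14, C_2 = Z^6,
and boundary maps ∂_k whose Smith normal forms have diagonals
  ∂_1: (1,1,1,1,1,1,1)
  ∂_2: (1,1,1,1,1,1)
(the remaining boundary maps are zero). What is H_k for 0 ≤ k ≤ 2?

H_0 ≅ Z,  H_1 ≅ Z,  H_2 = 0.

H_0: b_0 = 8 − 0 − 7 = 1; torsion from ∂_1 factors > 1: none. So H_0 ≅ Z.
H_1: b_1 = 14 − 7 − 6 = 1; torsion from ∂_2 factors > 1: none. So H_1 ≅ Z.
H_2: b_2 = 6 − 6 − 0 = 0; torsion from ∂_3 factors > 1: none. So H_2 ≅ 0.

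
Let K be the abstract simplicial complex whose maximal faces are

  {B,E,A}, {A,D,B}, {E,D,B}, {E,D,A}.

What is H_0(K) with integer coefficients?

We work with the vertex ordering A < B < D < E. The simplices of K, each written with vertices in increasing order, are:

  0-simplices (4): A, B, D, E
  1-simplices (6): AB, AD, AE, BD, BE, DE
  2-simplices (4): ABD, ABE, ADE, BDE

giving chain groups C_0 ≅ Z^4, C_1 ≅ Z^6, C_2 ≅ Z^4.

Boundary ∂_1: C_1 → C_0 sends each edge [p,q] (with p < q) to q − p.
This gives a 4×6 integer matrix of rank 3; reducing to Smith normal form yields diagonal entries (1,1,1).

Boundary ∂_2: C_2 → C_1 acts by ∂[p,q,r] = [q,r] − [p,r] + [p,q]. For instance
  ∂ADE = DE − AE + AD,
  ∂BDE = DE − BE + BD.
As a 6×4 matrix over Z this has rank 3, with invariant factors (1,1,1).

Computing H_k = (kernel of ∂_k) / (image of ∂_{k+1}):

  H_0: rank C_0 − rank ∂_1 = 4 − 3 = 1, and the invariant factors of ∂_1 are all 1, so H_0 ≅ Z.

H_0 ≅ Z.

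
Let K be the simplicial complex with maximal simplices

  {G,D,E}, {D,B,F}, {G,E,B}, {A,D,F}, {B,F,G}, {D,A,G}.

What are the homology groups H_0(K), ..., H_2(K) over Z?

H_0 = Z,  H_1 = Z,  H_2 = 0.

Order the vertices as A < B < D < E < F < G. Listing each simplex with vertices in this order, K has dimension 2 with simplices:

  0-simplices (6): A, B, D, E, F, G
  1-simplices (12): AD, AF, AG, BD, BE, BF, BG, DE, DF, DG, EG, FG
  2-simplices (6): ADF, ADG, BDF, BEG, BFG, DEG

giving chain groups C_0 ≅ Z^6, C_1 ≅ Z^12, C_2 ≅ Z^6.

Boundary ∂_1: C_1 → C_0 sends each edge [p,q] (with p < q) to q − p.
The 6×12 boundary matrix has rank 5 and Smith normal form diag(1,1,1,1,1).

∂_2: C_2 → C_1 sends each 2-simplex [p,q,r] to [q,r] − [p,r] + [p,q]. For instance
  ∂BFG = FG − BG + BF,
  ∂DEG = EG − DG + DE.
The resulting 12×6 matrix has rank 6, and its Smith normal form has invariant factors (1,1,1,1,1,1).

Now H_k = ker ∂_k / im ∂_{k+1}, so:

  H_0: rank C_0 − rank ∂_1 = 6 − 5 = 1, and the invariant factors of ∂_1 are all 1, so H_0 = Z.
  H_1: rank ker ∂_1 − rank ∂_2 = (12 − 5) − 6 = 1, and the invariant factors of ∂_2 are all 1, so H_1 = Z.
  H_2: rank ker ∂_2 − rank ∂_3 = (6 − 6) − 0 = 0, and there is no ∂_3, so H_2 = 0.

(K is a triangulation of the cylinder S^1 x I.)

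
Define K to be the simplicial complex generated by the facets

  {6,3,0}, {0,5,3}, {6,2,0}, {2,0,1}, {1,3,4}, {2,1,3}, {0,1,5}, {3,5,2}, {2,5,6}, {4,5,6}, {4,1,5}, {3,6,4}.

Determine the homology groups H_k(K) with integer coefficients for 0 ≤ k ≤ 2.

We work with the vertex ordering 0 < 1 < 2 < 3 < 4 < 5 < 6. The simplices of K, each written with vertices in increasing order, are:

  0-simplices (7): [0], [1], [2], [3], [4], [5], [6]
  1-simplices (18): [0,1], [0,2], [0,3], [0,5], [0,6], [1,2], [1,3], [1,4], [1,5], [2,3], [2,5], [2,6], [3,4], [3,5], [3,6], [4,5], [4,6], [5,6]
  2-simplices (12): [0,1,2], [0,1,5], [0,2,6], [0,3,5], [0,3,6], [1,2,3], [1,3,4], [1,4,5], [2,3,5], [2,5,6], [3,4,6], [4,5,6]

Hence C_0 ≅ Z^7, C_1 ≅ Z^18, C_2 ≅ Z^12.

∂_1: C_1 → C_0 maps an edge to its endpoints' difference, ∂[p,q] = q − p. For instance
  ∂[1,2] = [2] − [1].
This gives a 7×18 integer matrix of rank 6; reducing to Smith normal form yields diagonal entries (1,1,1,1,1,1).

∂_2: C_2 → C_1 sends each 2-simplex [p,q,r] to [q,r] − [p,r] + [p,q]. For instance
  ∂[3,4,6] = [4,6] − [3,6] + [3,4],
  ∂[1,2,3] = [2,3] − [1,3] + [1,2].
The 18×12 boundary matrix has rank 12 and Smith normal form diag(1,1,1,1,1,1,1,1,1,1,1,2).

Reading off H_k = ker ∂_k / im ∂_{k+1}:

  H_0: rank C_0 − rank ∂_1 = 7 − 6 = 1, and the invariant factors of ∂_1 are all 1, so H_0 = Z.
  H_1: rank ker ∂_1 − rank ∂_2 = (18 − 6) − 12 = 0, and ∂_2 has invariant factor 2 > 1, so H_1 = Z/2Z.
  H_2: rank ker ∂_2 − rank ∂_3 = (12 − 12) − 0 = 0, and there is no ∂_3, so H_2 = 0.

H_0 = Z,  H_1 = Z/2Z,  H_2 = 0.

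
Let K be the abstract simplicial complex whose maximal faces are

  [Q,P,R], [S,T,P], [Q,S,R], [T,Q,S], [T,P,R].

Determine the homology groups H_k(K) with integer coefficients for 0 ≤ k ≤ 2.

Take the total order P < Q < R < S < T on the vertex set. Then K (dimension 2) consists of the simplices:

  0-simplices (5): P, Q, R, S, T
  1-simplices (10): PQ, PR, PS, PT, QR, QS, QT, RS, RT, ST
  2-simplices (5): PQR, PRT, PST, QRS, QST

Hence C_0 ≅ Z^5, C_1 ≅ Z^10, C_2 ≅ Z^5.

∂_1: C_1 → C_0 sends each edge [p,q] (with p < q) to q − p. For instance
  ∂PT = T − P.
This gives a 5×10 integer matrix of rank 4; reducing to Smith normal form yields diagonal entries (1,1,1,1).

∂_2: C_2 → C_1 acts by ∂[p,q,r] = [q,r] − [p,r] + [p,q]. For instance
  ∂QRS = RS − QS + QR,
  ∂PRT = RT − PT + PR.
This gives a 10×5 integer matrix of rank 5; reducing to Smith normal form yields diagonal entries (1,1,1,1,1).

Reading off H_k = ker ∂_k / im ∂_{k+1}:

  H_0: rank C_0 − rank ∂_1 = 5 − 4 = 1, and the invariant factors of ∂_1 are all 1, so H_0 ≅ Z.
  H_1: rank ker ∂_1 − rank ∂_2 = (10 − 4) − 5 = 1, and the invariant factors of ∂_2 are all 1, so H_1 ≅ Z.
  H_2: rank ker ∂_2 − rank ∂_3 = (5 − 5) − 0 = 0, and there is no ∂_3, so H_2 ≅ 0.

H_0 = Z,  H_1 = Z,  H_2 = 0.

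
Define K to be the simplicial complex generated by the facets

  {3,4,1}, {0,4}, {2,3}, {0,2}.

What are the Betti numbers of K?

b_0 = 1, b_1 = 1, b_2 = 0.

Take the total order 0 < 1 < 2 < 3 < 4 on the vertex set. Then K (dimension 2) consists of the simplices:

  0-simplices (5): [0], [1], [2], [3], [4]
  1-simplices (6): [0,2], [0,4], [1,3], [1,4], [2,3], [3,4]
  2-simplices (1): [1,3,4]

so the chain groups are C_0 ≅ Z^5, C_1 ≅ Z^6, C_2 ≅ Z^1.

∂_1: C_1 → C_0 maps an edge to its endpoints' difference, ∂[p,q] = q − p. For instance
  ∂[3,4] = [4] − [3].
The 5×6 boundary matrix has rank 4 and Smith normal form diag(1,1,1,1).

∂_2: C_2 → C_1 sends each 2-simplex [p,q,r] to [q,r] − [p,r] + [p,q]. For instance
  ∂[1,3,4] = [3,4] − [1,4] + [1,3].
This gives a 6×1 integer matrix of rank 1; reducing to Smith normal form yields diagonal entries (1).

Reading off H_k = ker ∂_k / im ∂_{k+1}:

  H_0: rank C_0 − rank ∂_1 = 5 − 4 = 1, and the invariant factors of ∂_1 are all 1, so H_0 = Z.
  H_1: rank ker ∂_1 − rank ∂_2 = (6 − 4) − 1 = 1, and the invariant factors of ∂_2 are all 1, so H_1 = Z.
  H_2: rank ker ∂_2 − rank ∂_3 = (1 − 1) − 0 = 0, and there is no ∂_3, so H_2 = 0.

Hence the Betti numbers are b_0 = 1, b_1 = 1, b_2 = 0.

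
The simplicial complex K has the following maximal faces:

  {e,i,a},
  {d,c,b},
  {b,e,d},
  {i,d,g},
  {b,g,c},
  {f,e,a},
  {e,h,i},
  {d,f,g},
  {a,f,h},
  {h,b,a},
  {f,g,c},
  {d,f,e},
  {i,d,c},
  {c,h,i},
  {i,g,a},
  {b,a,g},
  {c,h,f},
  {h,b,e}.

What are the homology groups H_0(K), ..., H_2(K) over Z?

K has 9 vertices, 27 edges, 18 triangles.
rank ∂_0 = 0, rank ∂_1 = 8 ⇒ b_0 = 9 − 0 − 8 = 1; all invariant factors of ∂_1 are 1 so no torsion. So H_0 = Z.
rank ∂_1 = 8, rank ∂_2 = 18 ⇒ b_1 = 27 − 8 − 18 = 1; ∂_2 has invariant factor(s) [2] giving torsion. So H_1 = Z ⊕ Z/2.
rank ∂_2 = 18, rank ∂_3 = 0 ⇒ b_2 = 18 − 18 − 0 = 0. So H_2 = 0.

H_0 = Z,  H_1 = Z ⊕ Z/2,  H_2 = 0.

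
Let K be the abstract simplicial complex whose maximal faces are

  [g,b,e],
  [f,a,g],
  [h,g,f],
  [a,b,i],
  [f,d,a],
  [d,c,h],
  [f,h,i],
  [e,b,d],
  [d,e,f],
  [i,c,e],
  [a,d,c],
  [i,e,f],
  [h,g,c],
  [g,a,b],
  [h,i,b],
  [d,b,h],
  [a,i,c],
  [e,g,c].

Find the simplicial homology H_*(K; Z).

H_0 ≅ Z,  H_1 ≅ Z^2,  H_2 ≅ Z.

Fix the vertex order a < b < c < d < e < f < g < h < i and write every simplex with vertices in increasing order. Then dim K = 2 and the simplices of K are:

  0-simplices (9): a, b, c, d, e, f, g, h, i
  1-simplices (27): ab, ac, ad, af, ag, ai, bd, be, bg, bh, bi, cd, ce, cg, ch, ci, de, df, dh, ef, eg, ei, fg, fh, fi, gh, hi
  2-simplices (18): abg, abi, acd, aci, adf, afg, bde, bdh, beg, bhi, cdh, ceg, cei, cgh, def, efi, fgh, fhi

so the chain groups are C_0 ≅ Z^9, C_1 ≅ Z^27, C_2 ≅ Z^18.

The boundary map ∂_1: C_1 → C_0 maps an edge to its endpoints' difference, ∂[p,q] = q − p. For instance
  ∂de = e − d.
The resulting 9×27 matrix has rank 8, and its Smith normal form has invariant factors (1,1,1,1,1,1,1,1).

The boundary map ∂_2: C_2 → C_1 maps a triangle to the signed sum of its edges. For instance
  ∂bdh = dh − bh + bd,
  ∂bhi = hi − bi + bh.
The 27×18 boundary matrix has rank 17 and Smith normal form diag(1,1,1,1,1,1,1,1,1,1,1,1,1,1,1,1,1).

Computing H_k = (kernel of ∂_k) / (image of ∂_{k+1}):

  H_0: rank C_0 − rank ∂_1 = 9 − 8 = 1, and the invariant factors of ∂_1 are all 1, so H_0 = Z.
  H_1: rank ker ∂_1 − rank ∂_2 = (27 − 8) − 17 = 2, and the invariant factors of ∂_2 are all 1, so H_1 = Z^2.
  H_2: rank ker ∂_2 − rank ∂_3 = (18 − 17) − 0 = 1, and there is no ∂_3, so H_2 = Z.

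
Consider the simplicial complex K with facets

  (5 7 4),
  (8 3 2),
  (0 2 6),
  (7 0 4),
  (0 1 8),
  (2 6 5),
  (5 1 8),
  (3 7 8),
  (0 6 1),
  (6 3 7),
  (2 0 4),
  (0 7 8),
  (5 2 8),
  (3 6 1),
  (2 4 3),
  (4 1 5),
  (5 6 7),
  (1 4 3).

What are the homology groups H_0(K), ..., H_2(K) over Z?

H_0 = Z,  H_1 = Z^2,  H_2 = Z.

Order the vertices as 0 < 1 < 2 < 3 < 4 < 5 < 6 < 7 < 8. Listing each simplex with vertices in this order, K has dimension 2 with simplices:

  0-simplices (9): [0], [1], [2], [3], [4], [5], [6], [7], [8]
  1-simplices (27): (27 of them)
  2-simplices (18): [0,1,6], [0,1,8], [0,2,4], [0,2,6], [0,4,7], [0,7,8], [1,3,4], [1,3,6], [1,4,5], [1,5,8], [2,3,4], [2,3,8], [2,5,6], [2,5,8], [3,6,7], [3,7,8], [4,5,7], [5,6,7]

giving chain groups C_0 ≅ Z^9, C_1 ≅ Z^27, C_2 ≅ Z^18.

∂_1: C_1 → C_0 maps an edge to its endpoints' difference, ∂[p,q] = q − p. For instance
  ∂[3,7] = [7] − [3].
As a 9×27 matrix over Z this has rank 8, with invariant factors (1,1,1,1,1,1,1,1).

∂_2: C_2 → C_1 sends each 2-simplex [p,q,r] to [q,r] − [p,r] + [p,q]. For instance
  ∂[1,5,8] = [5,8] − [1,8] + [1,5],
  ∂[5,6,7] = [6,7] − [5,7] + [5,6].
This gives a 27×18 integer matrix of rank 17; reducing to Smith normal form yields diagonal entries (1,1,1,1,1,1,1,1,1,1,1,1,1,1,1,1,1).

Now H_k = ker ∂_k / im ∂_{k+1}, so:

  H_0: rank C_0 − rank ∂_1 = 9 − 8 = 1, and the invariant factors of ∂_1 are all 1, so H_0 = Z.
  H_1: rank ker ∂_1 − rank ∂_2 = (27 − 8) − 17 = 2, and the invariant factors of ∂_2 are all 1, so H_1 = Z^2.
  H_2: rank ker ∂_2 − rank ∂_3 = (18 − 17) − 0 = 1, and there is no ∂_3, so H_2 = Z.

(K is a triangulation of the torus T^2.)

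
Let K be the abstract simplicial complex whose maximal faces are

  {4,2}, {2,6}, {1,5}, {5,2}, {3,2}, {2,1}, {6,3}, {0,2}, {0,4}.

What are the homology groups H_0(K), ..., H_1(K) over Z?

We work with the vertex ordering 0 < 1 < 2 < 3 < 4 < 5 < 6. The simplices of K, each written with vertices in increasing order, are:

  0-simplices (7): [0], [1], [2], [3], [4], [5], [6]
  1-simplices (9): [0,2], [0,4], [1,2], [1,5], [2,3], [2,4], [2,5], [2,6], [3,6]

so the chain groups are C_0 ≅ Z^7, C_1 ≅ Z^9.

The boundary map ∂_1: C_1 → C_0 maps an edge to its endpoints' difference, ∂[p,q] = q − p.
This gives a 7×9 integer matrix of rank 6; reducing to Smith normal form yields diagonal entries (1,1,1,1,1,1).

Now H_k = ker ∂_k / im ∂_{k+1}, so:

  H_0: rank C_0 − rank ∂_1 = 7 − 6 = 1, and the invariant factors of ∂_1 are all 1, so H_0 = Z.
  H_1: rank ker ∂_1 − rank ∂_2 = (9 − 6) − 0 = 3, and there is no ∂_2, so H_1 = Z^3.

As a check, the Euler characteristic is 7 − 9 = -2, which agrees with 1 − 3 = -2.
(K is a triangulation of a wedge of 3 circles.)

H_0 ≅ Z,  H_1 ≅ Z^3.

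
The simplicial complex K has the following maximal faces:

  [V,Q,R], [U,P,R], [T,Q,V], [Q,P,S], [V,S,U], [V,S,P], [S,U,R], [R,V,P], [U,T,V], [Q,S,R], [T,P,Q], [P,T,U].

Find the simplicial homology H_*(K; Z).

Take the total order P < Q < R < S < T < U < V on the vertex set. Then K (dimension 2) consists of the simplices:

  0-simplices (7): P, Q, R, S, T, U, V
  1-simplices (18): PQ, PR, PS, PT, PU, PV, QR, QS, QT, QV, RS, RU, RV, SU, SV, TU, TV, UV
  2-simplices (12): PQS, PQT, PRU, PRV, PSV, PTU, QRS, QRV, QTV, RSU, SUV, TUV

Hence C_0 ≅ Z^7, C_1 ≅ Z^18, C_2 ≅ Z^12.

∂_1: C_1 → C_0 sends each edge [p,q] (with p < q) to q − p.
The 7×18 boundary matrix has rank 6 and Smith normal form diag(1,1,1,1,1,1).

Boundary ∂_2: C_2 → C_1 maps a triangle to the signed sum of its edges. For instance
  ∂PTU = TU − PU + PT,
  ∂PQS = QS − PS + PQ.
The resulting 18×12 matrix has rank 12, and its Smith normal form has invariant factors (1,1,1,1,1,1,1,1,1,1,1,2).

Now H_k = ker ∂_k / im ∂_{k+1}, so:

  H_0: rank C_0 − rank ∂_1 = 7 − 6 = 1, and the invariant factors of ∂_1 are all 1, so H_0 = Z.
  H_1: rank ker ∂_1 − rank ∂_2 = (18 − 6) − 12 = 0, and ∂_2 has invariant factor 2 > 1, so H_1 = Z/2.
  H_2: rank ker ∂_2 − rank ∂_3 = (12 − 12) − 0 = 0, and there is no ∂_3, so H_2 = 0.

H_0 = Z,  H_1 = Z/2,  H_2 = 0.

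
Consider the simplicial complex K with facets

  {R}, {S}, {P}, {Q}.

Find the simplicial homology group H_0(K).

H_0 ≅ Z^4.

Order the vertices as P < Q < R < S. Listing each simplex with vertices in this order, K has dimension 0 with simplices:

  0-simplices (4): P, Q, R, S

giving chain groups C_0 ≅ Z^4.

Reading off H_k = ker ∂_k / im ∂_{k+1}:

  H_0: rank C_0 − rank ∂_1 = 4 − 0 = 4, and there is no ∂_1, so H_0 = Z^4.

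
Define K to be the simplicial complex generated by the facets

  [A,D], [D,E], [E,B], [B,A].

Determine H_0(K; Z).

We work with the vertex ordering A < B < D < E. The simplices of K, each written with vertices in increasing order, are:

  0-simplices (4): A, B, D, E
  1-simplices (4): AB, AD, BE, DE

so the chain groups are C_0 ≅ Z^4, C_1 ≅ Z^4.

∂_1: C_1 → C_0 maps an edge to its endpoints' difference, ∂[p,q] = q − p. For instance
  ∂BE = E − B.
As a 4×4 matrix over Z this has rank 3, with invariant factors (1,1,1).

Computing H_k = (kernel of ∂_k) / (image of ∂_{k+1}):

  H_0: rank C_0 − rank ∂_1 = 4 − 3 = 1, and the invariant factors of ∂_1 are all 1, so H_0 ≅ Z.

H_0 ≅ Z.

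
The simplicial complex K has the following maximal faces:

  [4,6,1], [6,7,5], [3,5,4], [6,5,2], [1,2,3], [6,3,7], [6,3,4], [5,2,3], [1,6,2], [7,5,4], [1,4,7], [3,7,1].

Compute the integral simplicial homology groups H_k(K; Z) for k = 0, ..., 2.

H_0 = Z,  H_1 = Z_2,  H_2 = 0.

Order the vertices as 1 < 2 < 3 < 4 < 5 < 6 < 7. Listing each simplex with vertices in this order, K has dimension 2 with simplices:

  0-simplices (7): [1], [2], [3], [4], [5], [6], [7]
  1-simplices (18): [1,2], [1,3], [1,4], [1,6], [1,7], [2,3], [2,5], [2,6], [3,4], [3,5], [3,6], [3,7], [4,5], [4,6], [4,7], [5,6], [5,7], [6,7]
  2-simplices (12): [1,2,3], [1,2,6], [1,3,7], [1,4,6], [1,4,7], [2,3,5], [2,5,6], [3,4,5], [3,4,6], [3,6,7], [4,5,7], [5,6,7]

so the chain groups are C_0 ≅ Z^7, C_1 ≅ Z^18, C_2 ≅ Z^12.

Boundary ∂_1: C_1 → C_0 sends each edge [p,q] (with p < q) to q − p.
This gives a 7×18 integer matrix of rank 6; reducing to Smith normal form yields diagonal entries (1,1,1,1,1,1).

∂_2: C_2 → C_1 maps a triangle to the signed sum of its edges. For instance
  ∂[5,6,7] = [6,7] − [5,7] + [5,6],
  ∂[1,3,7] = [3,7] − [1,7] + [1,3].
The 18×12 boundary matrix has rank 12 and Smith normal form diag(1,1,1,1,1,1,1,1,1,1,1,2).

Reading off H_k = ker ∂_k / im ∂_{k+1}:

  H_0: rank C_0 − rank ∂_1 = 7 − 6 = 1, and the invariant factors of ∂_1 are all 1, so H_0 ≅ Z.
  H_1: rank ker ∂_1 − rank ∂_2 = (18 − 6) − 12 = 0, and ∂_2 has invariant factor 2 > 1, so H_1 ≅ Z_2.
  H_2: rank ker ∂_2 − rank ∂_3 = (12 − 12) − 0 = 0, and there is no ∂_3, so H_2 ≅ 0.

As a check, the Euler characteristic is 7 − 18 + 12 = 1, which agrees with 1 − 0 + 0 = 1.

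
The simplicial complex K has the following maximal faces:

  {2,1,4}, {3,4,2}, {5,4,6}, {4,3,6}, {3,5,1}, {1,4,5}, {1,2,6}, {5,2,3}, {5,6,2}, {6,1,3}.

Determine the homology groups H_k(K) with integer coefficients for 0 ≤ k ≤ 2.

Order the vertices as 1 < 2 < 3 < 4 < 5 < 6. Listing each simplex with vertices in this order, K has dimension 2 with simplices:

  0-simplices (6): [1], [2], [3], [4], [5], [6]
  1-simplices (15): [1,2], [1,3], [1,4], [1,5], [1,6], [2,3], [2,4], [2,5], [2,6], [3,4], [3,5], [3,6], [4,5], [4,6], [5,6]
  2-simplices (10): [1,2,4], [1,2,6], [1,3,5], [1,3,6], [1,4,5], [2,3,4], [2,3,5], [2,5,6], [3,4,6], [4,5,6]

so the chain groups are C_0 ≅ Z^6, C_1 ≅ Z^15, C_2 ≅ Z^10.

Boundary ∂_1: C_1 → C_0 maps an edge to its endpoints' difference, ∂[p,q] = q − p.
As a 6×15 matrix over Z this has rank 5, with invariant factors (1,1,1,1,1).

The boundary map ∂_2: C_2 → C_1 maps a triangle to the signed sum of its edges. For instance
  ∂[1,2,6] = [2,6] − [1,6] + [1,2],
  ∂[2,3,5] = [3,5] − [2,5] + [2,3].
The 15×10 boundary matrix has rank 10 and Smith normal form diag(1,1,1,1,1,1,1,1,1,2).

Computing H_k = (kernel of ∂_k) / (image of ∂_{k+1}):

  H_0: rank C_0 − rank ∂_1 = 6 − 5 = 1, and the invariant factors of ∂_1 are all 1, so H_0 ≅ Z.
  H_1: rank ker ∂_1 − rank ∂_2 = (15 − 5) − 10 = 0, and ∂_2 has invariant factor 2 > 1, so H_1 ≅ Z/2.
  H_2: rank ker ∂_2 − rank ∂_3 = (10 − 10) − 0 = 0, and there is no ∂_3, so H_2 ≅ 0.

As a check, the Euler characteristic is 6 − 15 + 10 = 1, which agrees with 1 − 0 + 0 = 1.

H_0 ≅ Z,  H_1 ≅ Z/2,  H_2 = 0.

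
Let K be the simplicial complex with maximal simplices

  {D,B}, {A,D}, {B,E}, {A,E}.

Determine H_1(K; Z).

H_1 ≅ Z.

Order the vertices as A < B < D < E. Listing each simplex with vertices in this order, K has dimension 1 with simplices:

  0-simplices (4): A, B, D, E
  1-simplices (4): AD, AE, BD, BE

giving chain groups C_0 ≅ Z^4, C_1 ≅ Z^4.

Boundary ∂_1: C_1 → C_0 maps an edge to its endpoints' difference, ∂[p,q] = q − p.
As a 4×4 matrix over Z this has rank 3, with invariant factors (1,1,1).

Now H_k = ker ∂_k / im ∂_{k+1}, so:

  H_1: rank ker ∂_1 − rank ∂_2 = (4 − 3) − 0 = 1, and there is no ∂_2, so H_1 ≅ Z.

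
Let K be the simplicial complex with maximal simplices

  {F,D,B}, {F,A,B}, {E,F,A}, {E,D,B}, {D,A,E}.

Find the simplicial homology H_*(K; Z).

H_0 ≅ Z,  H_1 ≅ Z,  H_2 = 0.

Take the total order A < B < D < E < F on the vertex set. Then K (dimension 2) consists of the simplices:

  0-simplices (5): A, B, D, E, F
  1-simplices (10): AB, AD, AE, AF, BD, BE, BF, DE, DF, EF
  2-simplices (5): ABF, ADE, AEF, BDE, BDF

so the chain groups are C_0 ≅ Z^5, C_1 ≅ Z^10, C_2 ≅ Z^5.

The boundary map ∂_1: C_1 → C_0 sends each edge [p,q] (with p < q) to q − p. For instance
  ∂AF = F − A.
As a 5×10 matrix over Z this has rank 4, with invariant factors (1,1,1,1).

Boundary ∂_2: C_2 → C_1 maps a triangle to the signed sum of its edges. For instance
  ∂BDF = DF − BF + BD,
  ∂BDE = DE − BE + BD.
This gives a 10×5 integer matrix of rank 5; reducing to Smith normal form yields diagonal entries (1,1,1,1,1).

Reading off H_k = ker ∂_k / im ∂_{k+1}:

  H_0: rank C_0 − rank ∂_1 = 5 − 4 = 1, and the invariant factors of ∂_1 are all 1, so H_0 = Z.
  H_1: rank ker ∂_1 − rank ∂_2 = (10 − 4) − 5 = 1, and the invariant factors of ∂_2 are all 1, so H_1 = Z.
  H_2: rank ker ∂_2 − rank ∂_3 = (5 − 5) − 0 = 0, and there is no ∂_3, so H_2 = 0.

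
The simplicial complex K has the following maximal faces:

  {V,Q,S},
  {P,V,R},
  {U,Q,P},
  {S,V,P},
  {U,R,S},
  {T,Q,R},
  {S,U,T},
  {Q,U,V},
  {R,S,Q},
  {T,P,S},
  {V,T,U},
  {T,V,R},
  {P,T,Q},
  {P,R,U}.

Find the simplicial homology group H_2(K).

H_2 ≅ Z.

Fix the vertex order P < Q < R < S < T < U < V and write every simplex with vertices in increasing order. Then dim K = 2 and the simplices of K are:

  0-simplices (7): P, Q, R, S, T, U, V
  1-simplices (21): PQ, PR, PS, PT, PU, PV, QR, QS, QT, QU, QV, RS, RT, RU, RV, ST, SU, SV, TU, TV, UV
  2-simplices (14): PQT, PQU, PRU, PRV, PST, PSV, QRS, QRT, QSV, QUV, RSU, RTV, STU, TUV

so the chain groups are C_0 ≅ Z^7, C_1 ≅ Z^21, C_2 ≅ Z^14.

The boundary map ∂_1: C_1 → C_0 is given by ∂[p,q] = [q] − [p].
The resulting 7×21 matrix has rank 6, and its Smith normal form has invariant factors (1,1,1,1,1,1).

∂_2: C_2 → C_1 maps a triangle to the signed sum of its edges. For instance
  ∂QRS = RS − QS + QR,
  ∂PST = ST − PT + PS.
This gives a 21×14 integer matrix of rank 13; reducing to Smith normal form yields diagonal entries (1,1,1,1,1,1,1,1,1,1,1,1,1).

Computing H_k = (kernel of ∂_k) / (image of ∂_{k+1}):

  H_2: rank ker ∂_2 − rank ∂_3 = (14 − 13) − 0 = 1, and there is no ∂_3, so H_2 ≅ Z.

(K is a triangulation of the torus T^2.)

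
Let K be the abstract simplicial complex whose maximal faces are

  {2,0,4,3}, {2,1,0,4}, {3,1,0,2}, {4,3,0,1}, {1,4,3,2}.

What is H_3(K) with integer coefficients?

H_3 ≅ Z.

Order the vertices as 0 < 1 < 2 < 3 < 4. Listing each simplex with vertices in this order, K has dimension 3 with simplices:

  0-simplices (5): [0], [1], [2], [3], [4]
  1-simplices (10): [0,1], [0,2], [0,3], [0,4], [1,2], [1,3], [1,4], [2,3], [2,4], [3,4]
  2-simplices (10): [0,1,2], [0,1,3], [0,1,4], [0,2,3], [0,2,4], [0,3,4], [1,2,3], [1,2,4], [1,3,4], [2,3,4]
  3-simplices (5): [0,1,2,3], [0,1,2,4], [0,1,3,4], [0,2,3,4], [1,2,3,4]

Hence C_0 ≅ Z^5, C_1 ≅ Z^10, C_2 ≅ Z^10, C_3 ≅ Z^5.

Boundary ∂_1: C_1 → C_0 sends each edge [p,q] (with p < q) to q − p.
As a 5×10 matrix over Z this has rank 4, with invariant factors (1,1,1,1).

The boundary map ∂_2: C_2 → C_1 maps a triangle to the signed sum of its edges. For instance
  ∂[0,1,2] = [1,2] − [0,2] + [0,1],
  ∂[0,2,3] = [2,3] − [0,3] + [0,2].
As a 10×10 matrix over Z this has rank 6, with invariant factors (1,1,1,1,1,1).

The boundary map ∂_3: C_3 → C_2 sends each 3-simplex σ to the alternating sum Σ_i (−1)^i (σ with its i-th vertex removed). For instance
  ∂[0,1,2,3] = [1,2,3] − [0,2,3] + [0,1,3] − [0,1,2],
  ∂[0,1,3,4] = [1,3,4] − [0,3,4] + [0,1,4] − [0,1,3].
The 10×5 boundary matrix has rank 4 and Smith normal form diag(1,1,1,1).

From H_k ≅ ker(∂_k) / im(∂_{k+1}) we obtain:

  H_3: rank ker ∂_3 − rank ∂_4 = (5 − 4) − 0 = 1, and there is no ∂_4, so H_3 = Z.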